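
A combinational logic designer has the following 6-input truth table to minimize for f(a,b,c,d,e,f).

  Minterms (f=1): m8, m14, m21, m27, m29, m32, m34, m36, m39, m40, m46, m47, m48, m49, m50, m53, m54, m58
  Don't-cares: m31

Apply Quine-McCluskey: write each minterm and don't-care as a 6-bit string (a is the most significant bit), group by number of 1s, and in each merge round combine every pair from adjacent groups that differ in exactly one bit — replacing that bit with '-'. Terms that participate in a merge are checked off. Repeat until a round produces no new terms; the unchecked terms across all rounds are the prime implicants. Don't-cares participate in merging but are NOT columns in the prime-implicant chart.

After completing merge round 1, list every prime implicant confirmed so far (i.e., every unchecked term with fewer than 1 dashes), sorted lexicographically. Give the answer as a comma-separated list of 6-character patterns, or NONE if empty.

Round 0: 001000✓ 001110✓ 010101✓ 011011✓ 011101✓ 011111✓ 100000✓ 100010✓ 100100✓ 100111✓ 101000✓ 101110✓ 101111✓ 110000✓ 110001✓ 110010✓ 110101✓ 110110✓ 111010✓
Round 1: -01000 -01110 -10101 01-101 011-11 0111-1 1-0000✓ 1-0010✓ 10-000 10-111 100-00 1000-0✓ 10111- 11-010 110-01 110-10 1100-0✓ 11000-
Round 2: 1-00-0
PIs = {-01000, -01110, -10101, 01-101, 011-11, 0111-1, 1-00-0, 10-000, 10-111, 100-00, 10111-, 11-010, 110-01, 110-10, 11000-}

NONE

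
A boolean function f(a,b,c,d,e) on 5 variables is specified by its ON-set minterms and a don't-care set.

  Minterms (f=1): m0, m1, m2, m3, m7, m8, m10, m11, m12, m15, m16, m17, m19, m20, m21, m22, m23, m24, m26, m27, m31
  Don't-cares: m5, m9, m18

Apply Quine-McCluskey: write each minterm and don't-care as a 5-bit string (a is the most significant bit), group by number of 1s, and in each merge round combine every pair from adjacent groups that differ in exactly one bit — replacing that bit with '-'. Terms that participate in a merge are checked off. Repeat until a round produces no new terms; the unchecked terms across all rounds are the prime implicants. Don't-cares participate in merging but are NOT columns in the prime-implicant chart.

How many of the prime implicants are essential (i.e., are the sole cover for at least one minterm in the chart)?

4

size-2^0 implicants → 00000(✓)  00001(✓)  00010(✓)  00011(✓)  00101(✓)  00111(✓)  01000(✓)  01001(✓)  01010(✓)  01011(✓)  01100(✓)  01111(✓)  10000(✓)  10001(✓)  10010(✓)  10011(✓)  10100(✓)  10101(✓)  10110(✓)  10111(✓)  11000(✓)  11010(✓)  11011(✓)  11111(✓)
size-2^1 implicants → -0000(✓)  -0001(✓)  -0010(✓)  -0011(✓)  -0101(✓)  -0111(✓)  -1000(✓)  -1010(✓)  -1011(✓)  -1111(✓)  0-000(✓)  0-001(✓)  0-010(✓)  0-011(✓)  0-111(✓)  00-01(✓)  00-11(✓)  000-0(✓)  000-1(✓)  0000-(✓)  0001-(✓)  001-1(✓)  01-00  01-11(✓)  010-0(✓)  010-1(✓)  0100-(✓)  0101-(✓)  1-000(✓)  1-010(✓)  1-011(✓)  1-111(✓)  10-00(✓)  10-01(✓)  10-10(✓)  10-11(✓)  100-0(✓)  100-1(✓)  1000-(✓)  1001-(✓)  101-0(✓)  101-1(✓)  1010-(✓)  1011-(✓)  11-11(✓)  110-0(✓)  1101-(✓)
size-2^2 implicants → --000(✓)  --010(✓)  --011(✓)  --111(✓)  -0-01(✓)  -0-11(✓)  -00-0(✓)  -00-1(✓)  -000-(✓)  -001-(✓)  -01-1(✓)  -1-11(✓)  -10-0(✓)  -101-(✓)  0--11(✓)  0-0-0(✓)  0-0-1(✓)  0-00-(✓)  0-01-(✓)  00--1(✓)  000--(✓)  010--(✓)  1--11(✓)  1-0-0(✓)  1-01-(✓)  10--0(✓)  10--1(✓)  10-0-(✓)  10-1-(✓)  100--(✓)  101--(✓)
size-2^3 implicants → ---11  --0-0  --01-  -0--1  -00--  0-0--  10---
Unchecked terms (primes): ---11, --0-0, --01-, -0--1, -00--, 0-0--, 01-00, 10---
Minterm coverage:
  m0 ⊆ --0-0,-00--,0-0--
  m1 ⊆ -0--1,-00--,0-0--
  m2 ⊆ --0-0,--01-,-00--,0-0--
  m3 ⊆ ---11,--01-,-0--1,-00--,0-0--
  m7 ⊆ ---11,-0--1
  m8 ⊆ --0-0,0-0--,01-00
  m10 ⊆ --0-0,--01-,0-0--
  m11 ⊆ ---11,--01-,0-0--
  m12 ⊆ 01-00 [E]
  m15 ⊆ ---11 [E]
  m16 ⊆ --0-0,-00--,10---
  m17 ⊆ -0--1,-00--,10---
  m19 ⊆ ---11,--01-,-0--1,-00--,10---
  m20 ⊆ 10--- [E]
  m21 ⊆ -0--1,10---
  m22 ⊆ 10--- [E]
  m23 ⊆ ---11,-0--1,10---
  m24 ⊆ --0-0 [E]
  m26 ⊆ --0-0,--01-
  m27 ⊆ ---11,--01-
  m31 ⊆ ---11 [E]
E = {---11, --0-0, 01-00, 10---}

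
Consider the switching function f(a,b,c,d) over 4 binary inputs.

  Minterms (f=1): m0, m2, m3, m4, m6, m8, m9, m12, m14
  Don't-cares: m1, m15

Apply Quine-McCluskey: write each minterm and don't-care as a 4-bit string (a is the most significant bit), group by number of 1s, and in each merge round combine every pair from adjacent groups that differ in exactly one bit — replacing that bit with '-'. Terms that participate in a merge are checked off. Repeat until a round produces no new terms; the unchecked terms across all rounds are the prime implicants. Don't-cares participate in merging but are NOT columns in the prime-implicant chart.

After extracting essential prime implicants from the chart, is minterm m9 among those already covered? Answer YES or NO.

YES

Round 0: 0000✓ 0001✓ 0010✓ 0011✓ 0100✓ 0110✓ 1000✓ 1001✓ 1100✓ 1110✓ 1111✓
Round 1: -000✓ -001✓ -100✓ -110✓ 0-00✓ 0-10✓ 00-0✓ 00-1✓ 000-✓ 001-✓ 01-0✓ 1-00✓ 100-✓ 11-0✓ 111-
Round 2: --00 -00- -1-0 0--0 00--
PIs = {--00, -00-, -1-0, 0--0, 00--, 111-}
Coverage chart:
  m0: --00,-00-,0--0,00--
  m2: 0--0,00--
  m3: 00-- ←essential
  m4: --00,-1-0,0--0
  m6: -1-0,0--0
  m8: --00,-00-
  m9: -00- ←essential
  m12: --00,-1-0
  m14: -1-0,111-
Essential: -00-, 00--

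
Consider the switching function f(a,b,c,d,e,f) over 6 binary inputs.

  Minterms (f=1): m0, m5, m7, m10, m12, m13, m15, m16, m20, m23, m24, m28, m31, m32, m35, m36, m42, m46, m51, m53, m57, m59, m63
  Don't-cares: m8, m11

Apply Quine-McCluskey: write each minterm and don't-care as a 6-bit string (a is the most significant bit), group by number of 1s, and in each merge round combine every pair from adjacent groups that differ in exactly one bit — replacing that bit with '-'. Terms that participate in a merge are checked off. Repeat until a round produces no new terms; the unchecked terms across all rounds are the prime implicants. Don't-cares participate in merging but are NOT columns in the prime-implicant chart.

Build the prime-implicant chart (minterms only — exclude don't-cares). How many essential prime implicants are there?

8

[col 0] 000000*, 000101*, 000111*, 001000*, 001010*, 001011*, 001100*, 001101*, 001111*, 010000*, 010100*, 010111*, 011000*, 011100*, 011111*, 100000*, 100011*, 100100*, 101010*, 101110*, 110011*, 110101, 111001*, 111011*, 111111*
[col 1] -00000, -01010, -11111, 0-0000*, 0-0111*, 0-1000*, 0-1100*, 0-1111*, 00-000*, 00-101*, 00-111*, 0001-1*, 001-00*, 001-11, 0010-0, 00101-, 0011-1*, 00110-, 01-000*, 01-100*, 01-111*, 010-00*, 011-00*, 1-0011, 100-00, 101-10, 11-011, 111-11, 1110-1
[col 2] 0--000, 0--111, 0-1-00, 00-1-1, 01--00
Prime implicants: -00000, -01010, -11111, 0--000, 0--111, 0-1-00, 00-1-1, 001-11, 0010-0, 00101-, 00110-, 01--00, 1-0011, 100-00, 101-10, 11-011, 110101, 111-11, 1110-1
PI chart (minterm → PIs covering it):
  0 | -00000,0--000
  5 | 00-1-1  (sole → essential)
  7 | 0--111,00-1-1
  10 | -01010,0010-0,00101-
  12 | 0-1-00,00110-
  13 | 00-1-1,00110-
  15 | 0--111,00-1-1,001-11
  16 | 0--000,01--00
  20 | 01--00  (sole → essential)
  23 | 0--111  (sole → essential)
  24 | 0--000,0-1-00,01--00
  28 | 0-1-00,01--00
  31 | -11111,0--111
  32 | -00000,100-00
  35 | 1-0011  (sole → essential)
  36 | 100-00  (sole → essential)
  42 | -01010,101-10
  46 | 101-10  (sole → essential)
  51 | 1-0011,11-011
  53 | 110101  (sole → essential)
  57 | 1110-1  (sole → essential)
  59 | 11-011,111-11,1110-1
  63 | -11111,111-11
Essential prime implicants: 0--111, 00-1-1, 01--00, 1-0011, 100-00, 101-10, 110101, 1110-1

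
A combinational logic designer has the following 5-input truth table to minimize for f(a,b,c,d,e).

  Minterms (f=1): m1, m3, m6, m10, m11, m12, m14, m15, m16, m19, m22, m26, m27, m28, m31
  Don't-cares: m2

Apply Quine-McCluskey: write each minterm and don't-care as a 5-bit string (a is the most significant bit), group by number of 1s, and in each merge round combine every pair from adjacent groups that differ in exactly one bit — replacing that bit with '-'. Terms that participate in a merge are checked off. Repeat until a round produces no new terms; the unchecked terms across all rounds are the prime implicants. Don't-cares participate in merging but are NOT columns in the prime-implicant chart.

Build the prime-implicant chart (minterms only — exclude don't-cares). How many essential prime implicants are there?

7

Round 0: 00001✓ 00010✓ 00011✓ 00110✓ 01010✓ 01011✓ 01100✓ 01110✓ 01111✓ 10000 10011✓ 10110✓ 11010✓ 11011✓ 11100✓ 11111✓
Round 1: -0011✓ -0110 -1010✓ -1011✓ -1100 -1111✓ 0-010✓ 0-011✓ 0-110✓ 00-10✓ 000-1 0001-✓ 01-10✓ 01-11✓ 0101-✓ 011-0 0111-✓ 1-011✓ 11-11✓ 1101-✓
Round 2: --011 -1-11 -101- 0--10 0-01- 01-1-
PIs = {--011, -0110, -1-11, -101-, -1100, 0--10, 0-01-, 000-1, 01-1-, 011-0, 10000}
Coverage chart:
  m1: 000-1 ←essential
  m3: --011,0-01-,000-1
  m6: -0110,0--10
  m10: -101-,0--10,0-01-,01-1-
  m11: --011,-1-11,-101-,0-01-,01-1-
  m12: -1100,011-0
  m14: 0--10,01-1-,011-0
  m15: -1-11,01-1-
  m16: 10000 ←essential
  m19: --011 ←essential
  m22: -0110 ←essential
  m26: -101- ←essential
  m27: --011,-1-11,-101-
  m28: -1100 ←essential
  m31: -1-11 ←essential
Essential: --011, -0110, -1-11, -101-, -1100, 000-1, 10000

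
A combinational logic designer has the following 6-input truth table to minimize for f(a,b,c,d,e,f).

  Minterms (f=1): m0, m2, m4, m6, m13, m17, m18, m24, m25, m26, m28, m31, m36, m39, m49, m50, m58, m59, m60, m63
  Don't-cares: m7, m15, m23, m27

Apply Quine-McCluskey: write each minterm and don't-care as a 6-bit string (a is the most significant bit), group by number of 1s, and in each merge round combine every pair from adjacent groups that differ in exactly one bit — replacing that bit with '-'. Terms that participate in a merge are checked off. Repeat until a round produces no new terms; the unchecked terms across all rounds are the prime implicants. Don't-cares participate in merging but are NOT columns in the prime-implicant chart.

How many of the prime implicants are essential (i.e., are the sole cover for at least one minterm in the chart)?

8

Round 0: 000000✓ 000010✓ 000100✓ 000110✓ 000111✓ 001101✓ 001111✓ 010001✓ 010010✓ 010111✓ 011000✓ 011001✓ 011010✓ 011011✓ 011100✓ 011111✓ 100100✓ 100111✓ 110001✓ 110010✓ 111010✓ 111011✓ 111100✓ 111111✓
Round 1: -00100 -00111 -10001 -10010✓ -11010✓ -11011✓ -11100 -11111✓ 0-0010 0-0111✓ 0-1111✓ 00-111✓ 000-00✓ 000-10✓ 0000-0✓ 0001-0✓ 00011- 0011-1 01-001 01-010✓ 01-111✓ 011-00 011-11✓ 0110-0✓ 0110-1✓ 01100-✓ 01101-✓ 11-010✓ 111-11✓ 11101-✓
Round 2: -1-010 -11-11 -1101- 0--111 000--0 0110--
PIs = {-00100, -00111, -1-010, -10001, -11-11, -1101-, -11100, 0--111, 0-0010, 000--0, 00011-, 0011-1, 01-001, 011-00, 0110--}
Coverage chart:
  m0: 000--0 ←essential
  m2: 0-0010,000--0
  m4: -00100,000--0
  m6: 000--0,00011-
  m13: 0011-1 ←essential
  m17: -10001,01-001
  m18: -1-010,0-0010
  m24: 011-00,0110--
  m25: 01-001,0110--
  m26: -1-010,-1101-,0110--
  m28: -11100,011-00
  m31: -11-11,0--111
  m36: -00100 ←essential
  m39: -00111 ←essential
  m49: -10001 ←essential
  m50: -1-010 ←essential
  m58: -1-010,-1101-
  m59: -11-11,-1101-
  m60: -11100 ←essential
  m63: -11-11 ←essential
Essential: -00100, -00111, -1-010, -10001, -11-11, -11100, 000--0, 0011-1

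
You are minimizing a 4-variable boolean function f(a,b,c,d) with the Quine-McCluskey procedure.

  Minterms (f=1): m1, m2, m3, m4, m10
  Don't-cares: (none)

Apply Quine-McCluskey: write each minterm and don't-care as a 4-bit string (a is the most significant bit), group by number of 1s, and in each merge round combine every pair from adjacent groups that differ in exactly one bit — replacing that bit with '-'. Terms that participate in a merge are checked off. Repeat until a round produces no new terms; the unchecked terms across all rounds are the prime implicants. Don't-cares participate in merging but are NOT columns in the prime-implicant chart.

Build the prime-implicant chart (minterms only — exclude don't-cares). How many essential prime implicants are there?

Round 0: 0001✓ 0010✓ 0011✓ 0100 1010✓
Round 1: -010 00-1 001-
PIs = {-010, 00-1, 001-, 0100}
Coverage chart:
  m1: 00-1 ←essential
  m2: -010,001-
  m3: 00-1,001-
  m4: 0100 ←essential
  m10: -010 ←essential
Essential: -010, 00-1, 0100

3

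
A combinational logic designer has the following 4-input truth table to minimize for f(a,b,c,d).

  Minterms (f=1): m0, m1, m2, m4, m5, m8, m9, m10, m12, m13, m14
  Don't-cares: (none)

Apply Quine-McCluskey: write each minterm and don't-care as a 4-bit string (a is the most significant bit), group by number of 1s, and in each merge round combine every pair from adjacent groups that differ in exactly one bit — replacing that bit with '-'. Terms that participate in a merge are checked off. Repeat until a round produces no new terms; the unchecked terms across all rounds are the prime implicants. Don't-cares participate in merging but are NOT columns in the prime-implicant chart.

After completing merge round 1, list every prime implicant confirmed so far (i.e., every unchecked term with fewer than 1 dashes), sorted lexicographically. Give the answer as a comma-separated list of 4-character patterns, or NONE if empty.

NONE

Round 0: 0000✓ 0001✓ 0010✓ 0100✓ 0101✓ 1000✓ 1001✓ 1010✓ 1100✓ 1101✓ 1110✓
Round 1: -000✓ -001✓ -010✓ -100✓ -101✓ 0-00✓ 0-01✓ 00-0✓ 000-✓ 010-✓ 1-00✓ 1-01✓ 1-10✓ 10-0✓ 100-✓ 11-0✓ 110-✓
Round 2: --00✓ --01✓ -0-0 -00-✓ -10-✓ 0-0-✓ 1--0 1-0-✓
Round 3: --0-
PIs = {--0-, -0-0, 1--0}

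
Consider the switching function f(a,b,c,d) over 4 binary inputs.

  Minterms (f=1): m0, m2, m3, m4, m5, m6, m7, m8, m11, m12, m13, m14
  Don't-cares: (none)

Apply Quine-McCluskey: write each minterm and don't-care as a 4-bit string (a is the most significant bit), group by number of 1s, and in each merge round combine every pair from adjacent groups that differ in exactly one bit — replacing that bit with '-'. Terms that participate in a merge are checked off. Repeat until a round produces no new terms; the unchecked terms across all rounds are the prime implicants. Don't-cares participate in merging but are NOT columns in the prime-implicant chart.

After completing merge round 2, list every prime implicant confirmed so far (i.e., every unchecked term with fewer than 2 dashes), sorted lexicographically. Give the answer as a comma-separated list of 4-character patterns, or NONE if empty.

Round 0: 0000✓ 0010✓ 0011✓ 0100✓ 0101✓ 0110✓ 0111✓ 1000✓ 1011✓ 1100✓ 1101✓ 1110✓
Round 1: -000✓ -011 -100✓ -101✓ -110✓ 0-00✓ 0-10✓ 0-11✓ 00-0✓ 001-✓ 01-0✓ 01-1✓ 010-✓ 011-✓ 1-00✓ 11-0✓ 110-✓
Round 2: --00 -1-0 -10- 0--0 0-1- 01--
PIs = {--00, -011, -1-0, -10-, 0--0, 0-1-, 01--}

-011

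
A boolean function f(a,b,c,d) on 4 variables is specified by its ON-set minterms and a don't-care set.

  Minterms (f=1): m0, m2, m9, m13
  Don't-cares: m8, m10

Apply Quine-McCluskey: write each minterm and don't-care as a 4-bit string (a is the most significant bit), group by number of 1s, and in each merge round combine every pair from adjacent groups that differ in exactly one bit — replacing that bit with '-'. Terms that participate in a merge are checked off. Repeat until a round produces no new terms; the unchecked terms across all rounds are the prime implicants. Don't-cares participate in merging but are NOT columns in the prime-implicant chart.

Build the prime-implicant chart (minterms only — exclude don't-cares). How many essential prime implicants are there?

Round 0: 0000✓ 0010✓ 1000✓ 1001✓ 1010✓ 1101✓
Round 1: -000✓ -010✓ 00-0✓ 1-01 10-0✓ 100-
Round 2: -0-0
PIs = {-0-0, 1-01, 100-}
Coverage chart:
  m0: -0-0 ←essential
  m2: -0-0 ←essential
  m9: 1-01,100-
  m13: 1-01 ←essential
Essential: -0-0, 1-01

2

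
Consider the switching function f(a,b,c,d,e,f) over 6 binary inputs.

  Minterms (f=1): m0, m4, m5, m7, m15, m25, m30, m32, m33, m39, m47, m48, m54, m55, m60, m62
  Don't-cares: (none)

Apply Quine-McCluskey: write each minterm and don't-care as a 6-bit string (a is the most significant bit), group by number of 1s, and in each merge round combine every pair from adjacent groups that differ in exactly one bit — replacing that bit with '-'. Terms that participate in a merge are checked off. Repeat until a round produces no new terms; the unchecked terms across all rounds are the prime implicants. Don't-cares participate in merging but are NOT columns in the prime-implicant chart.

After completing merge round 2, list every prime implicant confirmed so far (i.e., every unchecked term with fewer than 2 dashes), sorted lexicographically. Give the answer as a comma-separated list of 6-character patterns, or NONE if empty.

-00000, -11110, 000-00, 0001-1, 00010-, 011001, 1-0000, 1-0111, 10000-, 11-110, 11011-, 1111-0

size-2^0 implicants → 000000(✓)  000100(✓)  000101(✓)  000111(✓)  001111(✓)  011001  011110(✓)  100000(✓)  100001(✓)  100111(✓)  101111(✓)  110000(✓)  110110(✓)  110111(✓)  111100(✓)  111110(✓)
size-2^1 implicants → -00000  -00111(✓)  -01111(✓)  -11110  00-111(✓)  000-00  0001-1  00010-  1-0000  1-0111  10-111(✓)  10000-  11-110  11011-  1111-0
size-2^2 implicants → -0-111
Unchecked terms (primes): -0-111, -00000, -11110, 000-00, 0001-1, 00010-, 011001, 1-0000, 1-0111, 10000-, 11-110, 11011-, 1111-0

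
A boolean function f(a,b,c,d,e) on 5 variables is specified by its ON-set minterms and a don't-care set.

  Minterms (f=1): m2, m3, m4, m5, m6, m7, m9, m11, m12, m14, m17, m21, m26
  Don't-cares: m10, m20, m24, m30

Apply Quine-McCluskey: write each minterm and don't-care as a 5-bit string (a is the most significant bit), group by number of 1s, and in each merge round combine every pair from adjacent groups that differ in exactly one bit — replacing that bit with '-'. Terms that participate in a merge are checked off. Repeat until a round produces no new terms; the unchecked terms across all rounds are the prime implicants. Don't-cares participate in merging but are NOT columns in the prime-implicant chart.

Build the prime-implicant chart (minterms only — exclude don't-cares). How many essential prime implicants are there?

[col 0] 00010*, 00011*, 00100*, 00101*, 00110*, 00111*, 01001*, 01010*, 01011*, 01100*, 01110*, 10001*, 10100*, 10101*, 11000*, 11010*, 11110*
[col 1] -0100*, -0101*, -1010*, -1110*, 0-010*, 0-011*, 0-100*, 0-110*, 00-10*, 00-11*, 0001-*, 001-0*, 001-1*, 0010-*, 0011-*, 01-10*, 010-1, 0101-*, 011-0*, 10-01, 1010-*, 11-10*, 110-0
[col 2] -010-, -1-10, 0--10, 0-01-, 0-1-0, 00-1-, 001--
Prime implicants: -010-, -1-10, 0--10, 0-01-, 0-1-0, 00-1-, 001--, 010-1, 10-01, 110-0
PI chart (minterm → PIs covering it):
  2 | 0--10,0-01-,00-1-
  3 | 0-01-,00-1-
  4 | -010-,0-1-0,001--
  5 | -010-,001--
  6 | 0--10,0-1-0,00-1-,001--
  7 | 00-1-,001--
  9 | 010-1  (sole → essential)
  11 | 0-01-,010-1
  12 | 0-1-0  (sole → essential)
  14 | -1-10,0--10,0-1-0
  17 | 10-01  (sole → essential)
  21 | -010-,10-01
  26 | -1-10,110-0
Essential prime implicants: 0-1-0, 010-1, 10-01

3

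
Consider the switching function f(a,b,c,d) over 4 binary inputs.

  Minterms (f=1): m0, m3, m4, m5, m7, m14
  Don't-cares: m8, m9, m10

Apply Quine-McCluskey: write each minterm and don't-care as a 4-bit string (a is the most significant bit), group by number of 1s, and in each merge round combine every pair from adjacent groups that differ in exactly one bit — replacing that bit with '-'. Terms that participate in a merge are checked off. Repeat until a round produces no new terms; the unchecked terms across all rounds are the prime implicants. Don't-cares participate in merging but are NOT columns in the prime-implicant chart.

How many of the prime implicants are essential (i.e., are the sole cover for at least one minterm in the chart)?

Round 0: 0000✓ 0011✓ 0100✓ 0101✓ 0111✓ 1000✓ 1001✓ 1010✓ 1110✓
Round 1: -000 0-00 0-11 01-1 010- 1-10 10-0 100-
PIs = {-000, 0-00, 0-11, 01-1, 010-, 1-10, 10-0, 100-}
Coverage chart:
  m0: -000,0-00
  m3: 0-11 ←essential
  m4: 0-00,010-
  m5: 01-1,010-
  m7: 0-11,01-1
  m14: 1-10 ←essential
Essential: 0-11, 1-10

2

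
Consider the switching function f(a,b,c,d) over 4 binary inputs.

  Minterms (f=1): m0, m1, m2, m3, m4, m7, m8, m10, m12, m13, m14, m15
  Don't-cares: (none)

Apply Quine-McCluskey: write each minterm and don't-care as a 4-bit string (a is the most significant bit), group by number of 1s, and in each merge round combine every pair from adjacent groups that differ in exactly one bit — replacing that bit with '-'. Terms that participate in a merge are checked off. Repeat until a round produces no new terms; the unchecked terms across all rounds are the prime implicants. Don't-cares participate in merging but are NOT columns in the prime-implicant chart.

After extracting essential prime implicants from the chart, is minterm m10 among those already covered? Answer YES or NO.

NO

Round 0: 0000✓ 0001✓ 0010✓ 0011✓ 0100✓ 0111✓ 1000✓ 1010✓ 1100✓ 1101✓ 1110✓ 1111✓
Round 1: -000✓ -010✓ -100✓ -111 0-00✓ 0-11 00-0✓ 00-1✓ 000-✓ 001-✓ 1-00✓ 1-10✓ 10-0✓ 11-0✓ 11-1✓ 110-✓ 111-✓
Round 2: --00 -0-0 00-- 1--0 11--
PIs = {--00, -0-0, -111, 0-11, 00--, 1--0, 11--}
Coverage chart:
  m0: --00,-0-0,00--
  m1: 00-- ←essential
  m2: -0-0,00--
  m3: 0-11,00--
  m4: --00 ←essential
  m7: -111,0-11
  m8: --00,-0-0,1--0
  m10: -0-0,1--0
  m12: --00,1--0,11--
  m13: 11-- ←essential
  m14: 1--0,11--
  m15: -111,11--
Essential: --00, 00--, 11--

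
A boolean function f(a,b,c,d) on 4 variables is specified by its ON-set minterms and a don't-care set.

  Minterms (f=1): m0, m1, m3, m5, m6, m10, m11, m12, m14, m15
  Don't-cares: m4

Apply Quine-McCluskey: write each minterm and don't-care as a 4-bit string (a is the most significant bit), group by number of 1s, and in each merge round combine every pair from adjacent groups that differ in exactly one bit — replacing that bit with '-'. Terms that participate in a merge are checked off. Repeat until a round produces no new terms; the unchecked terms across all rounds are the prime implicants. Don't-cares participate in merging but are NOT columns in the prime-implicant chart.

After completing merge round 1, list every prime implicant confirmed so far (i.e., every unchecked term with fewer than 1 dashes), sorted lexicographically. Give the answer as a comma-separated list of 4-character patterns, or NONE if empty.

NONE

[col 0] 0000*, 0001*, 0011*, 0100*, 0101*, 0110*, 1010*, 1011*, 1100*, 1110*, 1111*
[col 1] -011, -100*, -110*, 0-00*, 0-01*, 00-1, 000-*, 01-0*, 010-*, 1-10*, 1-11*, 101-*, 11-0*, 111-*
[col 2] -1-0, 0-0-, 1-1-
Prime implicants: -011, -1-0, 0-0-, 00-1, 1-1-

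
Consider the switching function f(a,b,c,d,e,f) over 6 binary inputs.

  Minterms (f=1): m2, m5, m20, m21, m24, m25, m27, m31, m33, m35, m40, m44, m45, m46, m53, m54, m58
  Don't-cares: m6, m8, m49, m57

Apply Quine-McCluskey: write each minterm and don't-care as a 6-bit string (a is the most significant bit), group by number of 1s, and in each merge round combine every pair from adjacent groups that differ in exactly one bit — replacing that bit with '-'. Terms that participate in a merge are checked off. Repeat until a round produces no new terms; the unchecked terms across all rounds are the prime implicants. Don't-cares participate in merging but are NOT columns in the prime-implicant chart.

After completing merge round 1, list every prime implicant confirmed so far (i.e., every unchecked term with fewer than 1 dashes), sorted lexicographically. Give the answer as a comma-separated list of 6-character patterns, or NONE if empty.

110110, 111010

[col 0] 000010*, 000101*, 000110*, 001000*, 010100*, 010101*, 011000*, 011001*, 011011*, 011111*, 100001*, 100011*, 101000*, 101100*, 101101*, 101110*, 110001*, 110101*, 110110, 111001*, 111010
[col 1] -01000, -10101, -11001, 0-0101, 0-1000, 000-10, 01010-, 011-11, 0110-1, 01100-, 1-0001, 1000-1, 101-00, 1011-0, 10110-, 11-001, 110-01
Prime implicants: -01000, -10101, -11001, 0-0101, 0-1000, 000-10, 01010-, 011-11, 0110-1, 01100-, 1-0001, 1000-1, 101-00, 1011-0, 10110-, 11-001, 110-01, 110110, 111010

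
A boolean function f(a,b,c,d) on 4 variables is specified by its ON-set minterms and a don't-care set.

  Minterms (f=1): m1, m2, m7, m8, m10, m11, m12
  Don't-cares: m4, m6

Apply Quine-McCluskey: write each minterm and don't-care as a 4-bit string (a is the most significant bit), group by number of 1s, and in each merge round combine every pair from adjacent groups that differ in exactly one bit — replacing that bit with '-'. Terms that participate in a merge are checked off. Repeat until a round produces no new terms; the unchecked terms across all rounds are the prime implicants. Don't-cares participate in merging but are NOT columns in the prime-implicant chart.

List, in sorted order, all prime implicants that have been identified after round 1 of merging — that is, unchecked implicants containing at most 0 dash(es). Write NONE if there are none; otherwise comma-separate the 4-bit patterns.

size-2^0 implicants → 0001  0010(✓)  0100(✓)  0110(✓)  0111(✓)  1000(✓)  1010(✓)  1011(✓)  1100(✓)
size-2^1 implicants → -010  -100  0-10  01-0  011-  1-00  10-0  101-
Unchecked terms (primes): -010, -100, 0-10, 0001, 01-0, 011-, 1-00, 10-0, 101-

0001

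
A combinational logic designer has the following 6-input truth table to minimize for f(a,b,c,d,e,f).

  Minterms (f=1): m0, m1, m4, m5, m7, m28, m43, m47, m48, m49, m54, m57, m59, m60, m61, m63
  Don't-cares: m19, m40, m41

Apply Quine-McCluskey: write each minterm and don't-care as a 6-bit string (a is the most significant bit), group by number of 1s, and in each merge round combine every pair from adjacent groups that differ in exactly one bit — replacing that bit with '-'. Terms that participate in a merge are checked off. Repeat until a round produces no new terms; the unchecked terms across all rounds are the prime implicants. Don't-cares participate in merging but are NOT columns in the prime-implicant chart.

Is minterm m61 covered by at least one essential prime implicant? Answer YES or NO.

NO

Round 0: 000000✓ 000001✓ 000100✓ 000101✓ 000111✓ 010011 011100✓ 101000✓ 101001✓ 101011✓ 101111✓ 110000✓ 110001✓ 110110 111001✓ 111011✓ 111100✓ 111101✓ 111111✓
Round 1: -11100 000-00✓ 000-01✓ 00000-✓ 0001-1 00010-✓ 1-1001✓ 1-1011✓ 1-1111✓ 101-11✓ 1010-1✓ 10100- 11-001 11000- 111-01✓ 111-11✓ 1110-1✓ 1111-1✓ 11110-
Round 2: 000-0- 1-1-11 1-10-1 111--1
PIs = {-11100, 000-0-, 0001-1, 010011, 1-1-11, 1-10-1, 10100-, 11-001, 11000-, 110110, 111--1, 11110-}
Coverage chart:
  m0: 000-0- ←essential
  m1: 000-0- ←essential
  m4: 000-0- ←essential
  m5: 000-0-,0001-1
  m7: 0001-1 ←essential
  m28: -11100 ←essential
  m43: 1-1-11,1-10-1
  m47: 1-1-11 ←essential
  m48: 11000- ←essential
  m49: 11-001,11000-
  m54: 110110 ←essential
  m57: 1-10-1,11-001,111--1
  m59: 1-1-11,1-10-1,111--1
  m60: -11100,11110-
  m61: 111--1,11110-
  m63: 1-1-11,111--1
Essential: -11100, 000-0-, 0001-1, 1-1-11, 11000-, 110110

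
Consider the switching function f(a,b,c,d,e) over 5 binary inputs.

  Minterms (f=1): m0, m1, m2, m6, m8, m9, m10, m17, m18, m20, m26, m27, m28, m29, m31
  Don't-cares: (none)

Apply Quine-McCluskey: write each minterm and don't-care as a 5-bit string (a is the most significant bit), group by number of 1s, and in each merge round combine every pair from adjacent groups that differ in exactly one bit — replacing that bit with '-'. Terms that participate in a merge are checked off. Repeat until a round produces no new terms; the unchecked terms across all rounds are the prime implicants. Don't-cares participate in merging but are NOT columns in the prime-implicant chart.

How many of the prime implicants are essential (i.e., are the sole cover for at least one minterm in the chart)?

5

Round 0: 00000✓ 00001✓ 00010✓ 00110✓ 01000✓ 01001✓ 01010✓ 10001✓ 10010✓ 10100✓ 11010✓ 11011✓ 11100✓ 11101✓ 11111✓
Round 1: -0001 -0010✓ -1010✓ 0-000✓ 0-001✓ 0-010✓ 00-10 000-0✓ 0000-✓ 010-0✓ 0100-✓ 1-010✓ 1-100 11-11 1101- 111-1 1110-
Round 2: --010 0-0-0 0-00-
PIs = {--010, -0001, 0-0-0, 0-00-, 00-10, 1-100, 11-11, 1101-, 111-1, 1110-}
Coverage chart:
  m0: 0-0-0,0-00-
  m1: -0001,0-00-
  m2: --010,0-0-0,00-10
  m6: 00-10 ←essential
  m8: 0-0-0,0-00-
  m9: 0-00- ←essential
  m10: --010,0-0-0
  m17: -0001 ←essential
  m18: --010 ←essential
  m20: 1-100 ←essential
  m26: --010,1101-
  m27: 11-11,1101-
  m28: 1-100,1110-
  m29: 111-1,1110-
  m31: 11-11,111-1
Essential: --010, -0001, 0-00-, 00-10, 1-100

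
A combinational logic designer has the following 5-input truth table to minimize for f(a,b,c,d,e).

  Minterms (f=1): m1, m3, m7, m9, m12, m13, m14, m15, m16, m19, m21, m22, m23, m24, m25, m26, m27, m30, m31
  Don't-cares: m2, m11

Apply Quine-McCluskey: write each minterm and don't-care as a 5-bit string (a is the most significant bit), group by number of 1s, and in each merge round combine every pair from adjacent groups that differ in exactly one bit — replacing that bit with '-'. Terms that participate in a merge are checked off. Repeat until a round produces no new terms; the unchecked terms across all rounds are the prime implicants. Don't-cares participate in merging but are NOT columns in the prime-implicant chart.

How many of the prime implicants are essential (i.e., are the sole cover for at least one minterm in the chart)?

size-2^0 implicants → 00001(✓)  00010(✓)  00011(✓)  00111(✓)  01001(✓)  01011(✓)  01100(✓)  01101(✓)  01110(✓)  01111(✓)  10000(✓)  10011(✓)  10101(✓)  10110(✓)  10111(✓)  11000(✓)  11001(✓)  11010(✓)  11011(✓)  11110(✓)  11111(✓)
size-2^1 implicants → -0011(✓)  -0111(✓)  -1001(✓)  -1011(✓)  -1110(✓)  -1111(✓)  0-001(✓)  0-011(✓)  0-111(✓)  00-11(✓)  000-1(✓)  0001-  01-01(✓)  01-11(✓)  010-1(✓)  011-0(✓)  011-1(✓)  0110-(✓)  0111-(✓)  1-000  1-011(✓)  1-110(✓)  1-111(✓)  10-11(✓)  101-1  1011-(✓)  11-10(✓)  11-11(✓)  110-0(✓)  110-1(✓)  1100-(✓)  1101-(✓)  1111-(✓)
size-2^2 implicants → --011(✓)  --111(✓)  -0-11(✓)  -1-11(✓)  -10-1  -111-  0--11(✓)  0-0-1  01--1  011--  1--11(✓)  1-11-  11-1-  110--
size-2^3 implicants → ---11
Unchecked terms (primes): ---11, -10-1, -111-, 0-0-1, 0001-, 01--1, 011--, 1-000, 1-11-, 101-1, 11-1-, 110--
Minterm coverage:
  m1 ⊆ 0-0-1 [E]
  m3 ⊆ ---11,0-0-1,0001-
  m7 ⊆ ---11 [E]
  m9 ⊆ -10-1,0-0-1,01--1
  m12 ⊆ 011-- [E]
  m13 ⊆ 01--1,011--
  m14 ⊆ -111-,011--
  m15 ⊆ ---11,-111-,01--1,011--
  m16 ⊆ 1-000 [E]
  m19 ⊆ ---11 [E]
  m21 ⊆ 101-1 [E]
  m22 ⊆ 1-11- [E]
  m23 ⊆ ---11,1-11-,101-1
  m24 ⊆ 1-000,110--
  m25 ⊆ -10-1,110--
  m26 ⊆ 11-1-,110--
  m27 ⊆ ---11,-10-1,11-1-,110--
  m30 ⊆ -111-,1-11-,11-1-
  m31 ⊆ ---11,-111-,1-11-,11-1-
E = {---11, 0-0-1, 011--, 1-000, 1-11-, 101-1}

6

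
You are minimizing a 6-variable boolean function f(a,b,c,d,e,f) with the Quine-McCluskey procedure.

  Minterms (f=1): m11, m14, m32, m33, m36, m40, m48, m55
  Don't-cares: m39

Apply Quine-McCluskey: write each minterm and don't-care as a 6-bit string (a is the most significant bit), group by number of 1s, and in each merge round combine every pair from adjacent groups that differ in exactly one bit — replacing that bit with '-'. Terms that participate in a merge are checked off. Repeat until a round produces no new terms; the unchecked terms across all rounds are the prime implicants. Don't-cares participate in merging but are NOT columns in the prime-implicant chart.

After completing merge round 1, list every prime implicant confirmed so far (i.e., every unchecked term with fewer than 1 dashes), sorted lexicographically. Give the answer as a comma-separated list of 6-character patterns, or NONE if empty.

Round 0: 001011 001110 100000✓ 100001✓ 100100✓ 100111✓ 101000✓ 110000✓ 110111✓
Round 1: 1-0000 1-0111 10-000 100-00 10000-
PIs = {001011, 001110, 1-0000, 1-0111, 10-000, 100-00, 10000-}

001011, 001110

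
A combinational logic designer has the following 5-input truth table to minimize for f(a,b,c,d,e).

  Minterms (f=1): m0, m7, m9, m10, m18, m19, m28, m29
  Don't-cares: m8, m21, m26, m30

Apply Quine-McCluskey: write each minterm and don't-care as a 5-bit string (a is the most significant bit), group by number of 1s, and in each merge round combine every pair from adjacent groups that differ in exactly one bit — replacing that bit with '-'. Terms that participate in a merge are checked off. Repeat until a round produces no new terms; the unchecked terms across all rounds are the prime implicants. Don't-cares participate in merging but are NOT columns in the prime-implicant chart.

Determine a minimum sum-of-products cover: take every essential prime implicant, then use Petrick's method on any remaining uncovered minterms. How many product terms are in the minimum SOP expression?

size-2^0 implicants → 00000(✓)  00111  01000(✓)  01001(✓)  01010(✓)  10010(✓)  10011(✓)  10101(✓)  11010(✓)  11100(✓)  11101(✓)  11110(✓)
size-2^1 implicants → -1010  0-000  010-0  0100-  1-010  1-101  1001-  11-10  111-0  1110-
Unchecked terms (primes): -1010, 0-000, 00111, 010-0, 0100-, 1-010, 1-101, 1001-, 11-10, 111-0, 1110-
Minterm coverage:
  m0 ⊆ 0-000 [E]
  m7 ⊆ 00111 [E]
  m9 ⊆ 0100- [E]
  m10 ⊆ -1010,010-0
  m18 ⊆ 1-010,1001-
  m19 ⊆ 1001- [E]
  m28 ⊆ 111-0,1110-
  m29 ⊆ 1-101,1110-
E = {0-000, 00111, 0100-, 1001-}
Petrick residual → -1010, 1110-
Cover = bc'de' + a'c'd'e' + a'b'cde + a'bc'd' + ab'c'd + abcd'  |cover|=6

6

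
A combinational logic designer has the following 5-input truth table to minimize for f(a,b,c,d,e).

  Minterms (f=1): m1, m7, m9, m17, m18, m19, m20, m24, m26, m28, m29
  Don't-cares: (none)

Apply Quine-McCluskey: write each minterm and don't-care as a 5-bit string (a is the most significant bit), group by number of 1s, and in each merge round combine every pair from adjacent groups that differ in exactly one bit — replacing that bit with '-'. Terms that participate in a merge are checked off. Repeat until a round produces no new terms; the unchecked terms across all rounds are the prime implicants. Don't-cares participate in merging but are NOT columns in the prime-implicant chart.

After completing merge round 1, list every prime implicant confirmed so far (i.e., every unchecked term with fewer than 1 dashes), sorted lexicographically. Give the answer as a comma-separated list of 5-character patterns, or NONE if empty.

00111

size-2^0 implicants → 00001(✓)  00111  01001(✓)  10001(✓)  10010(✓)  10011(✓)  10100(✓)  11000(✓)  11010(✓)  11100(✓)  11101(✓)
size-2^1 implicants → -0001  0-001  1-010  1-100  100-1  1001-  11-00  110-0  1110-
Unchecked terms (primes): -0001, 0-001, 00111, 1-010, 1-100, 100-1, 1001-, 11-00, 110-0, 1110-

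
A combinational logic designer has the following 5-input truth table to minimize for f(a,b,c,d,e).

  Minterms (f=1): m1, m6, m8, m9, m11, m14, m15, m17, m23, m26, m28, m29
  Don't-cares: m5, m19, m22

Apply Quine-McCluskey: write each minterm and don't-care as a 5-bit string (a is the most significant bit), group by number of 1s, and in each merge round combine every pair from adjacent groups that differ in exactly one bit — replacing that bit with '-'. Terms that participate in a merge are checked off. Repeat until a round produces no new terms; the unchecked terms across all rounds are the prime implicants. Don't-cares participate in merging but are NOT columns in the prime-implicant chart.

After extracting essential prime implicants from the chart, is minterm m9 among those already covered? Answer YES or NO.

[col 0] 00001*, 00101*, 00110*, 01000*, 01001*, 01011*, 01110*, 01111*, 10001*, 10011*, 10110*, 10111*, 11010, 11100*, 11101*
[col 1] -0001, -0110, 0-001, 0-110, 00-01, 01-11, 010-1, 0100-, 0111-, 10-11, 100-1, 1011-, 1110-
Prime implicants: -0001, -0110, 0-001, 0-110, 00-01, 01-11, 010-1, 0100-, 0111-, 10-11, 100-1, 1011-, 11010, 1110-
PI chart (minterm → PIs covering it):
  1 | -0001,0-001,00-01
  6 | -0110,0-110
  8 | 0100-  (sole → essential)
  9 | 0-001,010-1,0100-
  11 | 01-11,010-1
  14 | 0-110,0111-
  15 | 01-11,0111-
  17 | -0001,100-1
  23 | 10-11,1011-
  26 | 11010  (sole → essential)
  28 | 1110-  (sole → essential)
  29 | 1110-  (sole → essential)
Essential prime implicants: 0100-, 11010, 1110-

YES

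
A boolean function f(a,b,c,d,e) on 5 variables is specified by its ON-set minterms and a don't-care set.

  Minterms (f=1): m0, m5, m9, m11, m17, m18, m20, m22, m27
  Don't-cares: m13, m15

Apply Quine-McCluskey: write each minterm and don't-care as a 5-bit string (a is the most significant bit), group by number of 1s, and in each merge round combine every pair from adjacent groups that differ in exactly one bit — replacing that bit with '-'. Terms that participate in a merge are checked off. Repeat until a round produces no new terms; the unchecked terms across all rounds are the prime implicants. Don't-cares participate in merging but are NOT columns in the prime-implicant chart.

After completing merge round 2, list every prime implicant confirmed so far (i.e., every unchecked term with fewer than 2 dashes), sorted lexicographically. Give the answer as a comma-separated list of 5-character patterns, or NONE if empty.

size-2^0 implicants → 00000  00101(✓)  01001(✓)  01011(✓)  01101(✓)  01111(✓)  10001  10010(✓)  10100(✓)  10110(✓)  11011(✓)
size-2^1 implicants → -1011  0-101  01-01(✓)  01-11(✓)  010-1(✓)  011-1(✓)  10-10  101-0
size-2^2 implicants → 01--1
Unchecked terms (primes): -1011, 0-101, 00000, 01--1, 10-10, 10001, 101-0

-1011, 0-101, 00000, 10-10, 10001, 101-0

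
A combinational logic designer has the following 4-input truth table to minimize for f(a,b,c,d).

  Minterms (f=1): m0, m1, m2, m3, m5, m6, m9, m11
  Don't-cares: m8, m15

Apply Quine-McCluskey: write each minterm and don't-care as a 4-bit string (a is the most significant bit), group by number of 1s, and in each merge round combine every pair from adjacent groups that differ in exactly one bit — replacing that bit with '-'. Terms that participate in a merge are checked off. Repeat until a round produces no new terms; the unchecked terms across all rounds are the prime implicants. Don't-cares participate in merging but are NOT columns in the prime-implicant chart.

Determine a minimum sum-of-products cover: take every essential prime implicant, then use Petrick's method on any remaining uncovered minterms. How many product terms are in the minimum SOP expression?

Round 0: 0000✓ 0001✓ 0010✓ 0011✓ 0101✓ 0110✓ 1000✓ 1001✓ 1011✓ 1111✓
Round 1: -000✓ -001✓ -011✓ 0-01 0-10 00-0✓ 00-1✓ 000-✓ 001-✓ 1-11 10-1✓ 100-✓
Round 2: -0-1 -00- 00--
PIs = {-0-1, -00-, 0-01, 0-10, 00--, 1-11}
Coverage chart:
  m0: -00-,00--
  m1: -0-1,-00-,0-01,00--
  m2: 0-10,00--
  m3: -0-1,00--
  m5: 0-01 ←essential
  m6: 0-10 ←essential
  m9: -0-1,-00-
  m11: -0-1,1-11
Essential: 0-01, 0-10
Petrick residual → -0-1, -00-
Min cover (4 terms): b'd + b'c' + a'c'd + a'cd'

4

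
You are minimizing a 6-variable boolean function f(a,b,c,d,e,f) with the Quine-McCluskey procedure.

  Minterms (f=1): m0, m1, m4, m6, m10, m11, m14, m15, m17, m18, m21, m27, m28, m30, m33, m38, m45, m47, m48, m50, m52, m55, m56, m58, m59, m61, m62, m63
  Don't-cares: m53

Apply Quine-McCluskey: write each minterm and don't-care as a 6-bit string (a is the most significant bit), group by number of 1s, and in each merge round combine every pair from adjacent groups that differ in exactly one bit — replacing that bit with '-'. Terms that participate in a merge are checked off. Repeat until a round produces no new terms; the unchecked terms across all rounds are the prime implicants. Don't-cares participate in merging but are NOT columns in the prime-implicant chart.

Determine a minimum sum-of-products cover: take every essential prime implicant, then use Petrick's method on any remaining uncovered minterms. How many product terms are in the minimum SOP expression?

Round 0: 000000✓ 000001✓ 000100✓ 000110✓ 001010✓ 001011✓ 001110✓ 001111✓ 010001✓ 010010✓ 010101✓ 011011✓ 011100✓ 011110✓ 100001✓ 100110✓ 101101✓ 101111✓ 110000✓ 110010✓ 110100✓ 110101✓ 110111✓ 111000✓ 111010✓ 111011✓ 111101✓ 111110✓ 111111✓
Round 1: -00001 -00110 -01111 -10010 -10101 -11011 -11110 0-0001 0-1011 0-1110 00-110 000-00 00000- 0001-0 001-10✓ 001-11✓ 00101-✓ 00111-✓ 010-01 0111-0 1-1101✓ 1-1111✓ 1011-1✓ 11-000✓ 11-010✓ 11-101✓ 11-111✓ 110-00 1100-0✓ 1101-1✓ 11010- 111-10✓ 111-11✓ 1110-0✓ 11101-✓ 1111-1✓ 11111-✓
Round 2: 001-1- 1-11-1 11-0-0 11-1-1 111-1-
PIs = {-00001, -00110, -01111, -10010, -10101, -11011, -11110, 0-0001, 0-1011, 0-1110, 00-110, 000-00, 00000-, 0001-0, 001-1-, 010-01, 0111-0, 1-11-1, 11-0-0, 11-1-1, 110-00, 11010-, 111-1-}
Coverage chart:
  m0: 000-00,00000-
  m1: -00001,0-0001,00000-
  m4: 000-00,0001-0
  m6: -00110,00-110,0001-0
  m10: 001-1- ←essential
  m11: 0-1011,001-1-
  m14: 0-1110,00-110,001-1-
  m15: -01111,001-1-
  m17: 0-0001,010-01
  m18: -10010 ←essential
  m21: -10101,010-01
  m27: -11011,0-1011
  m28: 0111-0 ←essential
  m30: -11110,0-1110,0111-0
  m33: -00001 ←essential
  m38: -00110 ←essential
  m45: 1-11-1 ←essential
  m47: -01111,1-11-1
  m48: 11-0-0,110-00
  m50: -10010,11-0-0
  m52: 110-00,11010-
  m55: 11-1-1 ←essential
  m56: 11-0-0 ←essential
  m58: 11-0-0,111-1-
  m59: -11011,111-1-
  m61: 1-11-1,11-1-1
  m62: -11110,111-1-
  m63: 1-11-1,11-1-1,111-1-
Essential: -00001, -00110, -10010, 001-1-, 0111-0, 1-11-1, 11-0-0, 11-1-1
Petrick residual → -11011, -11110, 000-00, 010-01, 110-00
Min cover (13 terms): b'c'd'e'f + b'c'def' + bc'd'ef' + bcd'ef + bcdef' + a'b'c'e'f' + a'b'ce + a'bc'e'f + a'bcdf' + acdf + abd'f' + abdf + abc'e'f'

13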